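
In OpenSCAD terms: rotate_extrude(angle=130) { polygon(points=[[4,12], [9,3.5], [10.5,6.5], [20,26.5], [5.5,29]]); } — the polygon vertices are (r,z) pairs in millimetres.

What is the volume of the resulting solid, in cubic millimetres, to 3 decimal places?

Profile (r,z), 5 vertices: (4,12) (9,3.5) (10.5,6.5) (20,26.5) (5.5,29)
edge 0: (4,12)→(9,3.5)  cross = 4·3.5 − 9·12 = -94.0000; (r_i+r_j)·cross = 13·-94.0000 = -1222.0000
edge 1: (9,3.5)→(10.5,6.5)  cross = 9·6.5 − 10.5·3.5 = 21.7500; (r_i+r_j)·cross = 19.5·21.7500 = 424.1250
edge 2: (10.5,6.5)→(20,26.5)  cross = 10.5·26.5 − 20·6.5 = 148.2500; (r_i+r_j)·cross = 30.5·148.2500 = 4521.6250
edge 3: (20,26.5)→(5.5,29)  cross = 20·29 − 5.5·26.5 = 434.2500; (r_i+r_j)·cross = 25.5·434.2500 = 11073.3750
edge 4: (5.5,29)→(4,12)  cross = 5.5·12 − 4·29 = -50.0000; (r_i+r_j)·cross = 9.5·-50.0000 = -475.0000
Σcross = 460.2500 → A = |Σcross|/2 = 230.1250 mm²
Σ(r_i+r_j)·cross = 14322.1250 → first moment M = |Σ|/6 = 2387.0208
R_c = M/A = 2387.0208/230.1250 = 10.3727 mm
θ = 130° = 2.268928 rad
V = θ·R_c·A = 2.268928·10.3727·230.1250 = 5415.978 mm³

Volume = 5415.978 mm³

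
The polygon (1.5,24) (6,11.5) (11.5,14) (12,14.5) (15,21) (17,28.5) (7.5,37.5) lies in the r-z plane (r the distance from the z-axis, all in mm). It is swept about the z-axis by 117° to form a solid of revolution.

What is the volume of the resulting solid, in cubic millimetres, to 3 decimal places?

Profile (r,z), 7 vertices: (1.5,24) (6,11.5) (11.5,14) (12,14.5) (15,21) (17,28.5) (7.5,37.5)
edge 0: (1.5,24)→(6,11.5)  cross = 1.5·11.5 − 6·24 = -126.7500; (r_i+r_j)·cross = 7.5·-126.7500 = -950.6250
edge 1: (6,11.5)→(11.5,14)  cross = 6·14 − 11.5·11.5 = -48.2500; (r_i+r_j)·cross = 17.5·-48.2500 = -844.3750
edge 2: (11.5,14)→(12,14.5)  cross = 11.5·14.5 − 12·14 = -1.2500; (r_i+r_j)·cross = 23.5·-1.2500 = -29.3750
edge 3: (12,14.5)→(15,21)  cross = 12·21 − 15·14.5 = 34.5000; (r_i+r_j)·cross = 27·34.5000 = 931.5000
edge 4: (15,21)→(17,28.5)  cross = 15·28.5 − 17·21 = 70.5000; (r_i+r_j)·cross = 32·70.5000 = 2256.0000
edge 5: (17,28.5)→(7.5,37.5)  cross = 17·37.5 − 7.5·28.5 = 423.7500; (r_i+r_j)·cross = 24.5·423.7500 = 10381.8750
edge 6: (7.5,37.5)→(1.5,24)  cross = 7.5·24 − 1.5·37.5 = 123.7500; (r_i+r_j)·cross = 9·123.7500 = 1113.7500
Σcross = 476.2500 → A = |Σcross|/2 = 238.1250 mm²
Σ(r_i+r_j)·cross = 12858.7500 → first moment M = |Σ|/6 = 2143.1250
R_c = M/A = 2143.1250/238.1250 = 9.0000 mm
θ = 117° = 2.042035 rad
V = θ·R_c·A = 2.042035·9.0000·238.1250 = 4376.337 mm³

Volume = 4376.337 mm³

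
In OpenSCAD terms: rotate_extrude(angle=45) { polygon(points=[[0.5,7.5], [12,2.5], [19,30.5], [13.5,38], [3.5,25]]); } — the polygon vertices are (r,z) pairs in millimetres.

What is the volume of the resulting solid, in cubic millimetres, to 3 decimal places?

Volume = 2929.372 mm³

Profile (r,z), 5 vertices: (0.5,7.5) (12,2.5) (19,30.5) (13.5,38) (3.5,25)
edge 0: (0.5,7.5)→(12,2.5)  cross = 0.5·2.5 − 12·7.5 = -88.7500; (r_i+r_j)·cross = 12.5·-88.7500 = -1109.3750
edge 1: (12,2.5)→(19,30.5)  cross = 12·30.5 − 19·2.5 = 318.5000; (r_i+r_j)·cross = 31·318.5000 = 9873.5000
edge 2: (19,30.5)→(13.5,38)  cross = 19·38 − 13.5·30.5 = 310.2500; (r_i+r_j)·cross = 32.5·310.2500 = 10083.1250
edge 3: (13.5,38)→(3.5,25)  cross = 13.5·25 − 3.5·38 = 204.5000; (r_i+r_j)·cross = 17·204.5000 = 3476.5000
edge 4: (3.5,25)→(0.5,7.5)  cross = 3.5·7.5 − 0.5·25 = 13.7500; (r_i+r_j)·cross = 4·13.7500 = 55.0000
Σcross = 758.2500 → A = |Σcross|/2 = 379.1250 mm²
Σ(r_i+r_j)·cross = 22378.7500 → first moment M = |Σ|/6 = 3729.7917
R_c = M/A = 3729.7917/379.1250 = 9.8379 mm
θ = 45° = 0.785398 rad
V = θ·R_c·A = 0.785398·9.8379·379.1250 = 2929.372 mm³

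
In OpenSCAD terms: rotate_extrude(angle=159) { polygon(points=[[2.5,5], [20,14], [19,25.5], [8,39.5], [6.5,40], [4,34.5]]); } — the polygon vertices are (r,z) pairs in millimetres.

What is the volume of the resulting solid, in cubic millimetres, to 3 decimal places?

Volume = 11086.476 mm³

Profile (r,z), 6 vertices: (2.5,5) (20,14) (19,25.5) (8,39.5) (6.5,40) (4,34.5)
edge 0: (2.5,5)→(20,14)  cross = 2.5·14 − 20·5 = -65.0000; (r_i+r_j)·cross = 22.5·-65.0000 = -1462.5000
edge 1: (20,14)→(19,25.5)  cross = 20·25.5 − 19·14 = 244.0000; (r_i+r_j)·cross = 39·244.0000 = 9516.0000
edge 2: (19,25.5)→(8,39.5)  cross = 19·39.5 − 8·25.5 = 546.5000; (r_i+r_j)·cross = 27·546.5000 = 14755.5000
edge 3: (8,39.5)→(6.5,40)  cross = 8·40 − 6.5·39.5 = 63.2500; (r_i+r_j)·cross = 14.5·63.2500 = 917.1250
edge 4: (6.5,40)→(4,34.5)  cross = 6.5·34.5 − 4·40 = 64.2500; (r_i+r_j)·cross = 10.5·64.2500 = 674.6250
edge 5: (4,34.5)→(2.5,5)  cross = 4·5 − 2.5·34.5 = -66.2500; (r_i+r_j)·cross = 6.5·-66.2500 = -430.6250
Σcross = 786.7500 → A = |Σcross|/2 = 393.3750 mm²
Σ(r_i+r_j)·cross = 23970.1250 → first moment M = |Σ|/6 = 3995.0208
R_c = M/A = 3995.0208/393.3750 = 10.1558 mm
θ = 159° = 2.775074 rad
V = θ·R_c·A = 2.775074·10.1558·393.3750 = 11086.476 mm³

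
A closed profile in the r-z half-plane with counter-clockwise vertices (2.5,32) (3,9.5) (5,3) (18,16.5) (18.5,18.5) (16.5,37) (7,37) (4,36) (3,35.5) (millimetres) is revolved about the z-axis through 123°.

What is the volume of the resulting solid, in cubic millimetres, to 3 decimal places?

Volume = 8557.994 mm³

Profile (r,z), 9 vertices: (2.5,32) (3,9.5) (5,3) (18,16.5) (18.5,18.5) (16.5,37) (7,37) (4,36) (3,35.5)
edge 0: (2.5,32)→(3,9.5)  cross = 2.5·9.5 − 3·32 = -72.2500; (r_i+r_j)·cross = 5.5·-72.2500 = -397.3750
edge 1: (3,9.5)→(5,3)  cross = 3·3 − 5·9.5 = -38.5000; (r_i+r_j)·cross = 8·-38.5000 = -308.0000
edge 2: (5,3)→(18,16.5)  cross = 5·16.5 − 18·3 = 28.5000; (r_i+r_j)·cross = 23·28.5000 = 655.5000
edge 3: (18,16.5)→(18.5,18.5)  cross = 18·18.5 − 18.5·16.5 = 27.7500; (r_i+r_j)·cross = 36.5·27.7500 = 1012.8750
edge 4: (18.5,18.5)→(16.5,37)  cross = 18.5·37 − 16.5·18.5 = 379.2500; (r_i+r_j)·cross = 35·379.2500 = 13273.7500
edge 5: (16.5,37)→(7,37)  cross = 16.5·37 − 7·37 = 351.5000; (r_i+r_j)·cross = 23.5·351.5000 = 8260.2500
edge 6: (7,37)→(4,36)  cross = 7·36 − 4·37 = 104.0000; (r_i+r_j)·cross = 11·104.0000 = 1144.0000
edge 7: (4,36)→(3,35.5)  cross = 4·35.5 − 3·36 = 34.0000; (r_i+r_j)·cross = 7·34.0000 = 238.0000
edge 8: (3,35.5)→(2.5,32)  cross = 3·32 − 2.5·35.5 = 7.2500; (r_i+r_j)·cross = 5.5·7.2500 = 39.8750
Σcross = 821.5000 → A = |Σcross|/2 = 410.7500 mm²
Σ(r_i+r_j)·cross = 23918.8750 → first moment M = |Σ|/6 = 3986.4792
R_c = M/A = 3986.4792/410.7500 = 9.7054 mm
θ = 123° = 2.146755 rad
V = θ·R_c·A = 2.146755·9.7054·410.7500 = 8557.994 mm³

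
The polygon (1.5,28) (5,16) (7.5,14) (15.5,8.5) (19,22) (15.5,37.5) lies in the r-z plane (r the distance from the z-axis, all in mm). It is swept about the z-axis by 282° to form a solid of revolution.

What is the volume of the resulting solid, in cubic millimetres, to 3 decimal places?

Volume = 16838.806 mm³

Profile (r,z), 6 vertices: (1.5,28) (5,16) (7.5,14) (15.5,8.5) (19,22) (15.5,37.5)
edge 0: (1.5,28)→(5,16)  cross = 1.5·16 − 5·28 = -116.0000; (r_i+r_j)·cross = 6.5·-116.0000 = -754.0000
edge 1: (5,16)→(7.5,14)  cross = 5·14 − 7.5·16 = -50.0000; (r_i+r_j)·cross = 12.5·-50.0000 = -625.0000
edge 2: (7.5,14)→(15.5,8.5)  cross = 7.5·8.5 − 15.5·14 = -153.2500; (r_i+r_j)·cross = 23·-153.2500 = -3524.7500
edge 3: (15.5,8.5)→(19,22)  cross = 15.5·22 − 19·8.5 = 179.5000; (r_i+r_j)·cross = 34.5·179.5000 = 6192.7500
edge 4: (19,22)→(15.5,37.5)  cross = 19·37.5 − 15.5·22 = 371.5000; (r_i+r_j)·cross = 34.5·371.5000 = 12816.7500
edge 5: (15.5,37.5)→(1.5,28)  cross = 15.5·28 − 1.5·37.5 = 377.7500; (r_i+r_j)·cross = 17·377.7500 = 6421.7500
Σcross = 609.5000 → A = |Σcross|/2 = 304.7500 mm²
Σ(r_i+r_j)·cross = 20527.5000 → first moment M = |Σ|/6 = 3421.2500
R_c = M/A = 3421.2500/304.7500 = 11.2264 mm
θ = 282° = 4.921828 rad
V = θ·R_c·A = 4.921828·11.2264·304.7500 = 16838.806 mm³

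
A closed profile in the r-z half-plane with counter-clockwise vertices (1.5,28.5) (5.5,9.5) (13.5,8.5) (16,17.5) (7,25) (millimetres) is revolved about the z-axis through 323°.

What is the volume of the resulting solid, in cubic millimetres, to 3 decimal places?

Volume = 7677.100 mm³

Profile (r,z), 5 vertices: (1.5,28.5) (5.5,9.5) (13.5,8.5) (16,17.5) (7,25)
edge 0: (1.5,28.5)→(5.5,9.5)  cross = 1.5·9.5 − 5.5·28.5 = -142.5000; (r_i+r_j)·cross = 7·-142.5000 = -997.5000
edge 1: (5.5,9.5)→(13.5,8.5)  cross = 5.5·8.5 − 13.5·9.5 = -81.5000; (r_i+r_j)·cross = 19·-81.5000 = -1548.5000
edge 2: (13.5,8.5)→(16,17.5)  cross = 13.5·17.5 − 16·8.5 = 100.2500; (r_i+r_j)·cross = 29.5·100.2500 = 2957.3750
edge 3: (16,17.5)→(7,25)  cross = 16·25 − 7·17.5 = 277.5000; (r_i+r_j)·cross = 23·277.5000 = 6382.5000
edge 4: (7,25)→(1.5,28.5)  cross = 7·28.5 − 1.5·25 = 162.0000; (r_i+r_j)·cross = 8.5·162.0000 = 1377.0000
Σcross = 315.7500 → A = |Σcross|/2 = 157.8750 mm²
Σ(r_i+r_j)·cross = 8170.8750 → first moment M = |Σ|/6 = 1361.8125
R_c = M/A = 1361.8125/157.8750 = 8.6259 mm
θ = 323° = 5.637413 rad
V = θ·R_c·A = 5.637413·8.6259·157.8750 = 7677.100 mm³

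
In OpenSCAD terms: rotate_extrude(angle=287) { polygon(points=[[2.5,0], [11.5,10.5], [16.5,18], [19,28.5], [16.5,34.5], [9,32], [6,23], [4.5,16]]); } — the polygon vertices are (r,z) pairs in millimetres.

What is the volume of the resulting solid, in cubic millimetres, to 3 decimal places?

Volume = 14905.606 mm³

Profile (r,z), 8 vertices: (2.5,0) (11.5,10.5) (16.5,18) (19,28.5) (16.5,34.5) (9,32) (6,23) (4.5,16)
edge 0: (2.5,0)→(11.5,10.5)  cross = 2.5·10.5 − 11.5·0 = 26.2500; (r_i+r_j)·cross = 14·26.2500 = 367.5000
edge 1: (11.5,10.5)→(16.5,18)  cross = 11.5·18 − 16.5·10.5 = 33.7500; (r_i+r_j)·cross = 28·33.7500 = 945.0000
edge 2: (16.5,18)→(19,28.5)  cross = 16.5·28.5 − 19·18 = 128.2500; (r_i+r_j)·cross = 35.5·128.2500 = 4552.8750
edge 3: (19,28.5)→(16.5,34.5)  cross = 19·34.5 − 16.5·28.5 = 185.2500; (r_i+r_j)·cross = 35.5·185.2500 = 6576.3750
edge 4: (16.5,34.5)→(9,32)  cross = 16.5·32 − 9·34.5 = 217.5000; (r_i+r_j)·cross = 25.5·217.5000 = 5546.2500
edge 5: (9,32)→(6,23)  cross = 9·23 − 6·32 = 15.0000; (r_i+r_j)·cross = 15·15.0000 = 225.0000
edge 6: (6,23)→(4.5,16)  cross = 6·16 − 4.5·23 = -7.5000; (r_i+r_j)·cross = 10.5·-7.5000 = -78.7500
edge 7: (4.5,16)→(2.5,0)  cross = 4.5·0 − 2.5·16 = -40.0000; (r_i+r_j)·cross = 7·-40.0000 = -280.0000
Σcross = 558.5000 → A = |Σcross|/2 = 279.2500 mm²
Σ(r_i+r_j)·cross = 17854.2500 → first moment M = |Σ|/6 = 2975.7083
R_c = M/A = 2975.7083/279.2500 = 10.6561 mm
θ = 287° = 5.009095 rad
V = θ·R_c·A = 5.009095·10.6561·279.2500 = 14905.606 mm³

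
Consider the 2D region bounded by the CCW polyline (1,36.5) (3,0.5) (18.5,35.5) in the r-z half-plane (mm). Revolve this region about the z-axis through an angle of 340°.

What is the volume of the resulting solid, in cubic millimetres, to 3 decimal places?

Profile (r,z), 3 vertices: (1,36.5) (3,0.5) (18.5,35.5)
edge 0: (1,36.5)→(3,0.5)  cross = 1·0.5 − 3·36.5 = -109.0000; (r_i+r_j)·cross = 4·-109.0000 = -436.0000
edge 1: (3,0.5)→(18.5,35.5)  cross = 3·35.5 − 18.5·0.5 = 97.2500; (r_i+r_j)·cross = 21.5·97.2500 = 2090.8750
edge 2: (18.5,35.5)→(1,36.5)  cross = 18.5·36.5 − 1·35.5 = 639.7500; (r_i+r_j)·cross = 19.5·639.7500 = 12475.1250
Σcross = 628.0000 → A = |Σcross|/2 = 314.0000 mm²
Σ(r_i+r_j)·cross = 14130.0000 → first moment M = |Σ|/6 = 2355.0000
R_c = M/A = 2355.0000/314.0000 = 7.5000 mm
θ = 340° = 5.934119 rad
V = θ·R_c·A = 5.934119·7.5000·314.0000 = 13974.851 mm³

Volume = 13974.851 mm³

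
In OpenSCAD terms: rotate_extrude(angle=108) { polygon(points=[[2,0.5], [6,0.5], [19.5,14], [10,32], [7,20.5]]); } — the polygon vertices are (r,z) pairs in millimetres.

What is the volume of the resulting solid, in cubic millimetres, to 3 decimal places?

Profile (r,z), 5 vertices: (2,0.5) (6,0.5) (19.5,14) (10,32) (7,20.5)
edge 0: (2,0.5)→(6,0.5)  cross = 2·0.5 − 6·0.5 = -2.0000; (r_i+r_j)·cross = 8·-2.0000 = -16.0000
edge 1: (6,0.5)→(19.5,14)  cross = 6·14 − 19.5·0.5 = 74.2500; (r_i+r_j)·cross = 25.5·74.2500 = 1893.3750
edge 2: (19.5,14)→(10,32)  cross = 19.5·32 − 10·14 = 484.0000; (r_i+r_j)·cross = 29.5·484.0000 = 14278.0000
edge 3: (10,32)→(7,20.5)  cross = 10·20.5 − 7·32 = -19.0000; (r_i+r_j)·cross = 17·-19.0000 = -323.0000
edge 4: (7,20.5)→(2,0.5)  cross = 7·0.5 − 2·20.5 = -37.5000; (r_i+r_j)·cross = 9·-37.5000 = -337.5000
Σcross = 499.7500 → A = |Σcross|/2 = 249.8750 mm²
Σ(r_i+r_j)·cross = 15494.8750 → first moment M = |Σ|/6 = 2582.4792
R_c = M/A = 2582.4792/249.8750 = 10.3351 mm
θ = 108° = 1.884956 rad
V = θ·R_c·A = 1.884956·10.3351·249.8750 = 4867.859 mm³

Volume = 4867.859 mm³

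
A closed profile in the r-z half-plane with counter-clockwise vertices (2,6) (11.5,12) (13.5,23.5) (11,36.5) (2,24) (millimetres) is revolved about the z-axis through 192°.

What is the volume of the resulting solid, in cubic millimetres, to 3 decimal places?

Profile (r,z), 5 vertices: (2,6) (11.5,12) (13.5,23.5) (11,36.5) (2,24)
edge 0: (2,6)→(11.5,12)  cross = 2·12 − 11.5·6 = -45.0000; (r_i+r_j)·cross = 13.5·-45.0000 = -607.5000
edge 1: (11.5,12)→(13.5,23.5)  cross = 11.5·23.5 − 13.5·12 = 108.2500; (r_i+r_j)·cross = 25·108.2500 = 2706.2500
edge 2: (13.5,23.5)→(11,36.5)  cross = 13.5·36.5 − 11·23.5 = 234.2500; (r_i+r_j)·cross = 24.5·234.2500 = 5739.1250
edge 3: (11,36.5)→(2,24)  cross = 11·24 − 2·36.5 = 191.0000; (r_i+r_j)·cross = 13·191.0000 = 2483.0000
edge 4: (2,24)→(2,6)  cross = 2·6 − 2·24 = -36.0000; (r_i+r_j)·cross = 4·-36.0000 = -144.0000
Σcross = 452.5000 → A = |Σcross|/2 = 226.2500 mm²
Σ(r_i+r_j)·cross = 10176.8750 → first moment M = |Σ|/6 = 1696.1458
R_c = M/A = 1696.1458/226.2500 = 7.4968 mm
θ = 192° = 3.351032 rad
V = θ·R_c·A = 3.351032·7.4968·226.2500 = 5683.839 mm³

Volume = 5683.839 mm³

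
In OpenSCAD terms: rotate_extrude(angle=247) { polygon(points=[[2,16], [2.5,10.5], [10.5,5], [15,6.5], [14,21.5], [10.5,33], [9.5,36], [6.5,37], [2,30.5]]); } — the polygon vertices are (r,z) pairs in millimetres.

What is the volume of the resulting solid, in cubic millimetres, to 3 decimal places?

Volume = 10837.313 mm³

Profile (r,z), 9 vertices: (2,16) (2.5,10.5) (10.5,5) (15,6.5) (14,21.5) (10.5,33) (9.5,36) (6.5,37) (2,30.5)
edge 0: (2,16)→(2.5,10.5)  cross = 2·10.5 − 2.5·16 = -19.0000; (r_i+r_j)·cross = 4.5·-19.0000 = -85.5000
edge 1: (2.5,10.5)→(10.5,5)  cross = 2.5·5 − 10.5·10.5 = -97.7500; (r_i+r_j)·cross = 13·-97.7500 = -1270.7500
edge 2: (10.5,5)→(15,6.5)  cross = 10.5·6.5 − 15·5 = -6.7500; (r_i+r_j)·cross = 25.5·-6.7500 = -172.1250
edge 3: (15,6.5)→(14,21.5)  cross = 15·21.5 − 14·6.5 = 231.5000; (r_i+r_j)·cross = 29·231.5000 = 6713.5000
edge 4: (14,21.5)→(10.5,33)  cross = 14·33 − 10.5·21.5 = 236.2500; (r_i+r_j)·cross = 24.5·236.2500 = 5788.1250
edge 5: (10.5,33)→(9.5,36)  cross = 10.5·36 − 9.5·33 = 64.5000; (r_i+r_j)·cross = 20·64.5000 = 1290.0000
edge 6: (9.5,36)→(6.5,37)  cross = 9.5·37 − 6.5·36 = 117.5000; (r_i+r_j)·cross = 16·117.5000 = 1880.0000
edge 7: (6.5,37)→(2,30.5)  cross = 6.5·30.5 − 2·37 = 124.2500; (r_i+r_j)·cross = 8.5·124.2500 = 1056.1250
edge 8: (2,30.5)→(2,16)  cross = 2·16 − 2·30.5 = -29.0000; (r_i+r_j)·cross = 4·-29.0000 = -116.0000
Σcross = 621.5000 → A = |Σcross|/2 = 310.7500 mm²
Σ(r_i+r_j)·cross = 15083.3750 → first moment M = |Σ|/6 = 2513.8958
R_c = M/A = 2513.8958/310.7500 = 8.0898 mm
θ = 247° = 4.310963 rad
V = θ·R_c·A = 4.310963·8.0898·310.7500 = 10837.313 mm³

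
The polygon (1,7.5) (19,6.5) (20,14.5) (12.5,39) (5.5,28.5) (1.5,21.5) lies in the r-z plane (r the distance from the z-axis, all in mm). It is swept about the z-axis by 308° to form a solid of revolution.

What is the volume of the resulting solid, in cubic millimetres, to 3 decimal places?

Volume = 22817.914 mm³

Profile (r,z), 6 vertices: (1,7.5) (19,6.5) (20,14.5) (12.5,39) (5.5,28.5) (1.5,21.5)
edge 0: (1,7.5)→(19,6.5)  cross = 1·6.5 − 19·7.5 = -136.0000; (r_i+r_j)·cross = 20·-136.0000 = -2720.0000
edge 1: (19,6.5)→(20,14.5)  cross = 19·14.5 − 20·6.5 = 145.5000; (r_i+r_j)·cross = 39·145.5000 = 5674.5000
edge 2: (20,14.5)→(12.5,39)  cross = 20·39 − 12.5·14.5 = 598.7500; (r_i+r_j)·cross = 32.5·598.7500 = 19459.3750
edge 3: (12.5,39)→(5.5,28.5)  cross = 12.5·28.5 − 5.5·39 = 141.7500; (r_i+r_j)·cross = 18·141.7500 = 2551.5000
edge 4: (5.5,28.5)→(1.5,21.5)  cross = 5.5·21.5 − 1.5·28.5 = 75.5000; (r_i+r_j)·cross = 7·75.5000 = 528.5000
edge 5: (1.5,21.5)→(1,7.5)  cross = 1.5·7.5 − 1·21.5 = -10.2500; (r_i+r_j)·cross = 2.5·-10.2500 = -25.6250
Σcross = 815.2500 → A = |Σcross|/2 = 407.6250 mm²
Σ(r_i+r_j)·cross = 25468.2500 → first moment M = |Σ|/6 = 4244.7083
R_c = M/A = 4244.7083/407.6250 = 10.4133 mm
θ = 308° = 5.375614 rad
V = θ·R_c·A = 5.375614·10.4133·407.6250 = 22817.914 mm³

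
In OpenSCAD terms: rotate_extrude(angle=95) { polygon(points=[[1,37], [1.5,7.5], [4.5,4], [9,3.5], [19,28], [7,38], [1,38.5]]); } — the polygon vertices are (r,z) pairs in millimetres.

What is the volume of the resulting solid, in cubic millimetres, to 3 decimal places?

Profile (r,z), 7 vertices: (1,37) (1.5,7.5) (4.5,4) (9,3.5) (19,28) (7,38) (1,38.5)
edge 0: (1,37)→(1.5,7.5)  cross = 1·7.5 − 1.5·37 = -48.0000; (r_i+r_j)·cross = 2.5·-48.0000 = -120.0000
edge 1: (1.5,7.5)→(4.5,4)  cross = 1.5·4 − 4.5·7.5 = -27.7500; (r_i+r_j)·cross = 6·-27.7500 = -166.5000
edge 2: (4.5,4)→(9,3.5)  cross = 4.5·3.5 − 9·4 = -20.2500; (r_i+r_j)·cross = 13.5·-20.2500 = -273.3750
edge 3: (9,3.5)→(19,28)  cross = 9·28 − 19·3.5 = 185.5000; (r_i+r_j)·cross = 28·185.5000 = 5194.0000
edge 4: (19,28)→(7,38)  cross = 19·38 − 7·28 = 526.0000; (r_i+r_j)·cross = 26·526.0000 = 13676.0000
edge 5: (7,38)→(1,38.5)  cross = 7·38.5 − 1·38 = 231.5000; (r_i+r_j)·cross = 8·231.5000 = 1852.0000
edge 6: (1,38.5)→(1,37)  cross = 1·37 − 1·38.5 = -1.5000; (r_i+r_j)·cross = 2·-1.5000 = -3.0000
Σcross = 845.5000 → A = |Σcross|/2 = 422.7500 mm²
Σ(r_i+r_j)·cross = 20159.1250 → first moment M = |Σ|/6 = 3359.8542
R_c = M/A = 3359.8542/422.7500 = 7.9476 mm
θ = 95° = 1.658063 rad
V = θ·R_c·A = 1.658063·7.9476·422.7500 = 5570.849 mm³

Volume = 5570.849 mm³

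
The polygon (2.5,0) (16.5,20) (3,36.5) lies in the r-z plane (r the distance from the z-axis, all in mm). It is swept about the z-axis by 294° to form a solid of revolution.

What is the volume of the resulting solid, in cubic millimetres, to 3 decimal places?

Volume = 9426.139 mm³

Profile (r,z), 3 vertices: (2.5,0) (16.5,20) (3,36.5)
edge 0: (2.5,0)→(16.5,20)  cross = 2.5·20 − 16.5·0 = 50.0000; (r_i+r_j)·cross = 19·50.0000 = 950.0000
edge 1: (16.5,20)→(3,36.5)  cross = 16.5·36.5 − 3·20 = 542.2500; (r_i+r_j)·cross = 19.5·542.2500 = 10573.8750
edge 2: (3,36.5)→(2.5,0)  cross = 3·0 − 2.5·36.5 = -91.2500; (r_i+r_j)·cross = 5.5·-91.2500 = -501.8750
Σcross = 501.0000 → A = |Σcross|/2 = 250.5000 mm²
Σ(r_i+r_j)·cross = 11022.0000 → first moment M = |Σ|/6 = 1837.0000
R_c = M/A = 1837.0000/250.5000 = 7.3333 mm
θ = 294° = 5.131268 rad
V = θ·R_c·A = 5.131268·7.3333·250.5000 = 9426.139 mm³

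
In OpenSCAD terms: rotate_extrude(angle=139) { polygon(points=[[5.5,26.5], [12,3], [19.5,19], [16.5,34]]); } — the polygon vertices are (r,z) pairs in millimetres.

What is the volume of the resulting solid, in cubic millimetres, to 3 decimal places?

Volume = 7338.875 mm³

Profile (r,z), 4 vertices: (5.5,26.5) (12,3) (19.5,19) (16.5,34)
edge 0: (5.5,26.5)→(12,3)  cross = 5.5·3 − 12·26.5 = -301.5000; (r_i+r_j)·cross = 17.5·-301.5000 = -5276.2500
edge 1: (12,3)→(19.5,19)  cross = 12·19 − 19.5·3 = 169.5000; (r_i+r_j)·cross = 31.5·169.5000 = 5339.2500
edge 2: (19.5,19)→(16.5,34)  cross = 19.5·34 − 16.5·19 = 349.5000; (r_i+r_j)·cross = 36·349.5000 = 12582.0000
edge 3: (16.5,34)→(5.5,26.5)  cross = 16.5·26.5 − 5.5·34 = 250.2500; (r_i+r_j)·cross = 22·250.2500 = 5505.5000
Σcross = 467.7500 → A = |Σcross|/2 = 233.8750 mm²
Σ(r_i+r_j)·cross = 18150.5000 → first moment M = |Σ|/6 = 3025.0833
R_c = M/A = 3025.0833/233.8750 = 12.9346 mm
θ = 139° = 2.426008 rad
V = θ·R_c·A = 2.426008·12.9346·233.8750 = 7338.875 mm³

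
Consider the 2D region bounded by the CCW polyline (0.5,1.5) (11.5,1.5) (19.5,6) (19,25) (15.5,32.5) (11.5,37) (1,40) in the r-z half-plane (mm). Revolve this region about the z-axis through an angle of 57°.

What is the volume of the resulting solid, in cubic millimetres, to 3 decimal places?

Volume = 5637.745 mm³

Profile (r,z), 7 vertices: (0.5,1.5) (11.5,1.5) (19.5,6) (19,25) (15.5,32.5) (11.5,37) (1,40)
edge 0: (0.5,1.5)→(11.5,1.5)  cross = 0.5·1.5 − 11.5·1.5 = -16.5000; (r_i+r_j)·cross = 12·-16.5000 = -198.0000
edge 1: (11.5,1.5)→(19.5,6)  cross = 11.5·6 − 19.5·1.5 = 39.7500; (r_i+r_j)·cross = 31·39.7500 = 1232.2500
edge 2: (19.5,6)→(19,25)  cross = 19.5·25 − 19·6 = 373.5000; (r_i+r_j)·cross = 38.5·373.5000 = 14379.7500
edge 3: (19,25)→(15.5,32.5)  cross = 19·32.5 − 15.5·25 = 230.0000; (r_i+r_j)·cross = 34.5·230.0000 = 7935.0000
edge 4: (15.5,32.5)→(11.5,37)  cross = 15.5·37 − 11.5·32.5 = 199.7500; (r_i+r_j)·cross = 27·199.7500 = 5393.2500
edge 5: (11.5,37)→(1,40)  cross = 11.5·40 − 1·37 = 423.0000; (r_i+r_j)·cross = 12.5·423.0000 = 5287.5000
edge 6: (1,40)→(0.5,1.5)  cross = 1·1.5 − 0.5·40 = -18.5000; (r_i+r_j)·cross = 1.5·-18.5000 = -27.7500
Σcross = 1231.0000 → A = |Σcross|/2 = 615.5000 mm²
Σ(r_i+r_j)·cross = 34002.0000 → first moment M = |Σ|/6 = 5667.0000
R_c = M/A = 5667.0000/615.5000 = 9.2071 mm
θ = 57° = 0.994838 rad
V = θ·R_c·A = 0.994838·9.2071·615.5000 = 5637.745 mm³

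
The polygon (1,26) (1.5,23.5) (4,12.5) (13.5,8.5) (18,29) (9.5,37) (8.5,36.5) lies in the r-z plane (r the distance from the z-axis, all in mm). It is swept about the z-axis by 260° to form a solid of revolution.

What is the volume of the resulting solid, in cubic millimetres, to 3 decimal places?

Profile (r,z), 7 vertices: (1,26) (1.5,23.5) (4,12.5) (13.5,8.5) (18,29) (9.5,37) (8.5,36.5)
edge 0: (1,26)→(1.5,23.5)  cross = 1·23.5 − 1.5·26 = -15.5000; (r_i+r_j)·cross = 2.5·-15.5000 = -38.7500
edge 1: (1.5,23.5)→(4,12.5)  cross = 1.5·12.5 − 4·23.5 = -75.2500; (r_i+r_j)·cross = 5.5·-75.2500 = -413.8750
edge 2: (4,12.5)→(13.5,8.5)  cross = 4·8.5 − 13.5·12.5 = -134.7500; (r_i+r_j)·cross = 17.5·-134.7500 = -2358.1250
edge 3: (13.5,8.5)→(18,29)  cross = 13.5·29 − 18·8.5 = 238.5000; (r_i+r_j)·cross = 31.5·238.5000 = 7512.7500
edge 4: (18,29)→(9.5,37)  cross = 18·37 − 9.5·29 = 390.5000; (r_i+r_j)·cross = 27.5·390.5000 = 10738.7500
edge 5: (9.5,37)→(8.5,36.5)  cross = 9.5·36.5 − 8.5·37 = 32.2500; (r_i+r_j)·cross = 18·32.2500 = 580.5000
edge 6: (8.5,36.5)→(1,26)  cross = 8.5·26 − 1·36.5 = 184.5000; (r_i+r_j)·cross = 9.5·184.5000 = 1752.7500
Σcross = 620.2500 → A = |Σcross|/2 = 310.1250 mm²
Σ(r_i+r_j)·cross = 17774.0000 → first moment M = |Σ|/6 = 2962.3333
R_c = M/A = 2962.3333/310.1250 = 9.5521 mm
θ = 260° = 4.537856 rad
V = θ·R_c·A = 4.537856·9.5521·310.1250 = 13442.642 mm³

Volume = 13442.642 mm³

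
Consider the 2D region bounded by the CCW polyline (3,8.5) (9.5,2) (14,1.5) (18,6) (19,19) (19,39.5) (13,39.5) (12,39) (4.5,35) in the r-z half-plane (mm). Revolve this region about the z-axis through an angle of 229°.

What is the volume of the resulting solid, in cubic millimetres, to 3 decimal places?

Profile (r,z), 9 vertices: (3,8.5) (9.5,2) (14,1.5) (18,6) (19,19) (19,39.5) (13,39.5) (12,39) (4.5,35)
edge 0: (3,8.5)→(9.5,2)  cross = 3·2 − 9.5·8.5 = -74.7500; (r_i+r_j)·cross = 12.5·-74.7500 = -934.3750
edge 1: (9.5,2)→(14,1.5)  cross = 9.5·1.5 − 14·2 = -13.7500; (r_i+r_j)·cross = 23.5·-13.7500 = -323.1250
edge 2: (14,1.5)→(18,6)  cross = 14·6 − 18·1.5 = 57.0000; (r_i+r_j)·cross = 32·57.0000 = 1824.0000
edge 3: (18,6)→(19,19)  cross = 18·19 − 19·6 = 228.0000; (r_i+r_j)·cross = 37·228.0000 = 8436.0000
edge 4: (19,19)→(19,39.5)  cross = 19·39.5 − 19·19 = 389.5000; (r_i+r_j)·cross = 38·389.5000 = 14801.0000
edge 5: (19,39.5)→(13,39.5)  cross = 19·39.5 − 13·39.5 = 237.0000; (r_i+r_j)·cross = 32·237.0000 = 7584.0000
edge 6: (13,39.5)→(12,39)  cross = 13·39 − 12·39.5 = 33.0000; (r_i+r_j)·cross = 25·33.0000 = 825.0000
edge 7: (12,39)→(4.5,35)  cross = 12·35 − 4.5·39 = 244.5000; (r_i+r_j)·cross = 16.5·244.5000 = 4034.2500
edge 8: (4.5,35)→(3,8.5)  cross = 4.5·8.5 − 3·35 = -66.7500; (r_i+r_j)·cross = 7.5·-66.7500 = -500.6250
Σcross = 1033.7500 → A = |Σcross|/2 = 516.8750 mm²
Σ(r_i+r_j)·cross = 35746.1250 → first moment M = |Σ|/6 = 5957.6875
R_c = M/A = 5957.6875/516.8750 = 11.5264 mm
θ = 229° = 3.996804 rad
V = θ·R_c·A = 3.996804·11.5264·516.8750 = 23811.709 mm³

Volume = 23811.709 mm³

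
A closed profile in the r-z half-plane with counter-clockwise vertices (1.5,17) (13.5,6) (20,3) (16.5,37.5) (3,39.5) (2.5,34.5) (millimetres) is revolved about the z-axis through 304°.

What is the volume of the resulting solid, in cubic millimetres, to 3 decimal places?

Volume = 26619.203 mm³

Profile (r,z), 6 vertices: (1.5,17) (13.5,6) (20,3) (16.5,37.5) (3,39.5) (2.5,34.5)
edge 0: (1.5,17)→(13.5,6)  cross = 1.5·6 − 13.5·17 = -220.5000; (r_i+r_j)·cross = 15·-220.5000 = -3307.5000
edge 1: (13.5,6)→(20,3)  cross = 13.5·3 − 20·6 = -79.5000; (r_i+r_j)·cross = 33.5·-79.5000 = -2663.2500
edge 2: (20,3)→(16.5,37.5)  cross = 20·37.5 − 16.5·3 = 700.5000; (r_i+r_j)·cross = 36.5·700.5000 = 25568.2500
edge 3: (16.5,37.5)→(3,39.5)  cross = 16.5·39.5 − 3·37.5 = 539.2500; (r_i+r_j)·cross = 19.5·539.2500 = 10515.3750
edge 4: (3,39.5)→(2.5,34.5)  cross = 3·34.5 − 2.5·39.5 = 4.7500; (r_i+r_j)·cross = 5.5·4.7500 = 26.1250
edge 5: (2.5,34.5)→(1.5,17)  cross = 2.5·17 − 1.5·34.5 = -9.2500; (r_i+r_j)·cross = 4·-9.2500 = -37.0000
Σcross = 935.2500 → A = |Σcross|/2 = 467.6250 mm²
Σ(r_i+r_j)·cross = 30102.0000 → first moment M = |Σ|/6 = 5017.0000
R_c = M/A = 5017.0000/467.6250 = 10.7287 mm
θ = 304° = 5.305801 rad
V = θ·R_c·A = 5.305801·10.7287·467.6250 = 26619.203 mm³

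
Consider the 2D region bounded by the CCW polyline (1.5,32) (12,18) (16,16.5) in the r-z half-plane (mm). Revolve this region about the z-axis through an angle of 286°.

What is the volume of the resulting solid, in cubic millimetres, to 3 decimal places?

Volume = 987.825 mm³

Profile (r,z), 3 vertices: (1.5,32) (12,18) (16,16.5)
edge 0: (1.5,32)→(12,18)  cross = 1.5·18 − 12·32 = -357.0000; (r_i+r_j)·cross = 13.5·-357.0000 = -4819.5000
edge 1: (12,18)→(16,16.5)  cross = 12·16.5 − 16·18 = -90.0000; (r_i+r_j)·cross = 28·-90.0000 = -2520.0000
edge 2: (16,16.5)→(1.5,32)  cross = 16·32 − 1.5·16.5 = 487.2500; (r_i+r_j)·cross = 17.5·487.2500 = 8526.8750
Σcross = 40.2500 → A = |Σcross|/2 = 20.1250 mm²
Σ(r_i+r_j)·cross = 1187.3750 → first moment M = |Σ|/6 = 197.8958
R_c = M/A = 197.8958/20.1250 = 9.8333 mm
θ = 286° = 4.991642 rad
V = θ·R_c·A = 4.991642·9.8333·20.1250 = 987.825 mm³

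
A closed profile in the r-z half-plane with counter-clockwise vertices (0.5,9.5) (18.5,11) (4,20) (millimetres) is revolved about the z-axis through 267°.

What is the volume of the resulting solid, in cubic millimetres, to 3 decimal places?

Volume = 3282.408 mm³

Profile (r,z), 3 vertices: (0.5,9.5) (18.5,11) (4,20)
edge 0: (0.5,9.5)→(18.5,11)  cross = 0.5·11 − 18.5·9.5 = -170.2500; (r_i+r_j)·cross = 19·-170.2500 = -3234.7500
edge 1: (18.5,11)→(4,20)  cross = 18.5·20 − 4·11 = 326.0000; (r_i+r_j)·cross = 22.5·326.0000 = 7335.0000
edge 2: (4,20)→(0.5,9.5)  cross = 4·9.5 − 0.5·20 = 28.0000; (r_i+r_j)·cross = 4.5·28.0000 = 126.0000
Σcross = 183.7500 → A = |Σcross|/2 = 91.8750 mm²
Σ(r_i+r_j)·cross = 4226.2500 → first moment M = |Σ|/6 = 704.3750
R_c = M/A = 704.3750/91.8750 = 7.6667 mm
θ = 267° = 4.660029 rad
V = θ·R_c·A = 4.660029·7.6667·91.8750 = 3282.408 mm³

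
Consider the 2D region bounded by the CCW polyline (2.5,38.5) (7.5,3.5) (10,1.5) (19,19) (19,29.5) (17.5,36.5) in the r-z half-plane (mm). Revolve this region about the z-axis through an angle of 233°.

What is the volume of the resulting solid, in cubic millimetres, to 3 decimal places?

Profile (r,z), 6 vertices: (2.5,38.5) (7.5,3.5) (10,1.5) (19,19) (19,29.5) (17.5,36.5)
edge 0: (2.5,38.5)→(7.5,3.5)  cross = 2.5·3.5 − 7.5·38.5 = -280.0000; (r_i+r_j)·cross = 10·-280.0000 = -2800.0000
edge 1: (7.5,3.5)→(10,1.5)  cross = 7.5·1.5 − 10·3.5 = -23.7500; (r_i+r_j)·cross = 17.5·-23.7500 = -415.6250
edge 2: (10,1.5)→(19,19)  cross = 10·19 − 19·1.5 = 161.5000; (r_i+r_j)·cross = 29·161.5000 = 4683.5000
edge 3: (19,19)→(19,29.5)  cross = 19·29.5 − 19·19 = 199.5000; (r_i+r_j)·cross = 38·199.5000 = 7581.0000
edge 4: (19,29.5)→(17.5,36.5)  cross = 19·36.5 − 17.5·29.5 = 177.2500; (r_i+r_j)·cross = 36.5·177.2500 = 6469.6250
edge 5: (17.5,36.5)→(2.5,38.5)  cross = 17.5·38.5 − 2.5·36.5 = 582.5000; (r_i+r_j)·cross = 20·582.5000 = 11650.0000
Σcross = 817.0000 → A = |Σcross|/2 = 408.5000 mm²
Σ(r_i+r_j)·cross = 27168.5000 → first moment M = |Σ|/6 = 4528.0833
R_c = M/A = 4528.0833/408.5000 = 11.0847 mm
θ = 233° = 4.066617 rad
V = θ·R_c·A = 4.066617·11.0847·408.5000 = 18413.981 mm³

Volume = 18413.981 mm³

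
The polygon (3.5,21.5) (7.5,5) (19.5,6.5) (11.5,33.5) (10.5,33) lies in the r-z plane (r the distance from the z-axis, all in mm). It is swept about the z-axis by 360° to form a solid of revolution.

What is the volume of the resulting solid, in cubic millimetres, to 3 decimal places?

Profile (r,z), 5 vertices: (3.5,21.5) (7.5,5) (19.5,6.5) (11.5,33.5) (10.5,33)
edge 0: (3.5,21.5)→(7.5,5)  cross = 3.5·5 − 7.5·21.5 = -143.7500; (r_i+r_j)·cross = 11·-143.7500 = -1581.2500
edge 1: (7.5,5)→(19.5,6.5)  cross = 7.5·6.5 − 19.5·5 = -48.7500; (r_i+r_j)·cross = 27·-48.7500 = -1316.2500
edge 2: (19.5,6.5)→(11.5,33.5)  cross = 19.5·33.5 − 11.5·6.5 = 578.5000; (r_i+r_j)·cross = 31·578.5000 = 17933.5000
edge 3: (11.5,33.5)→(10.5,33)  cross = 11.5·33 − 10.5·33.5 = 27.7500; (r_i+r_j)·cross = 22·27.7500 = 610.5000
edge 4: (10.5,33)→(3.5,21.5)  cross = 10.5·21.5 − 3.5·33 = 110.2500; (r_i+r_j)·cross = 14·110.2500 = 1543.5000
Σcross = 524.0000 → A = |Σcross|/2 = 262.0000 mm²
Σ(r_i+r_j)·cross = 17190.0000 → first moment M = |Σ|/6 = 2865.0000
R_c = M/A = 2865.0000/262.0000 = 10.9351 mm
θ = 360° = 6.283185 rad
V = θ·R_c·A = 6.283185·10.9351·262.0000 = 18001.326 mm³

Volume = 18001.326 mm³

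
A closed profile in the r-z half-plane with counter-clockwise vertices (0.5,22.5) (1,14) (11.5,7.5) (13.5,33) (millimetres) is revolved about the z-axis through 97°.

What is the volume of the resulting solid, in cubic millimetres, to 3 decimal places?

Volume = 2549.541 mm³

Profile (r,z), 4 vertices: (0.5,22.5) (1,14) (11.5,7.5) (13.5,33)
edge 0: (0.5,22.5)→(1,14)  cross = 0.5·14 − 1·22.5 = -15.5000; (r_i+r_j)·cross = 1.5·-15.5000 = -23.2500
edge 1: (1,14)→(11.5,7.5)  cross = 1·7.5 − 11.5·14 = -153.5000; (r_i+r_j)·cross = 12.5·-153.5000 = -1918.7500
edge 2: (11.5,7.5)→(13.5,33)  cross = 11.5·33 − 13.5·7.5 = 278.2500; (r_i+r_j)·cross = 25·278.2500 = 6956.2500
edge 3: (13.5,33)→(0.5,22.5)  cross = 13.5·22.5 − 0.5·33 = 287.2500; (r_i+r_j)·cross = 14·287.2500 = 4021.5000
Σcross = 396.5000 → A = |Σcross|/2 = 198.2500 mm²
Σ(r_i+r_j)·cross = 9035.7500 → first moment M = |Σ|/6 = 1505.9583
R_c = M/A = 1505.9583/198.2500 = 7.5963 mm
θ = 97° = 1.692969 rad
V = θ·R_c·A = 1.692969·7.5963·198.2500 = 2549.541 mm³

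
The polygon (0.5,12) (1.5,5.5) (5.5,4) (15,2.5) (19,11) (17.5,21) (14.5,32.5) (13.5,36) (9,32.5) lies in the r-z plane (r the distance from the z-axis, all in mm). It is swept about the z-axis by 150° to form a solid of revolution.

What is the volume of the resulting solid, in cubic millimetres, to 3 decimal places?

Profile (r,z), 9 vertices: (0.5,12) (1.5,5.5) (5.5,4) (15,2.5) (19,11) (17.5,21) (14.5,32.5) (13.5,36) (9,32.5)
edge 0: (0.5,12)→(1.5,5.5)  cross = 0.5·5.5 − 1.5·12 = -15.2500; (r_i+r_j)·cross = 2·-15.2500 = -30.5000
edge 1: (1.5,5.5)→(5.5,4)  cross = 1.5·4 − 5.5·5.5 = -24.2500; (r_i+r_j)·cross = 7·-24.2500 = -169.7500
edge 2: (5.5,4)→(15,2.5)  cross = 5.5·2.5 − 15·4 = -46.2500; (r_i+r_j)·cross = 20.5·-46.2500 = -948.1250
edge 3: (15,2.5)→(19,11)  cross = 15·11 − 19·2.5 = 117.5000; (r_i+r_j)·cross = 34·117.5000 = 3995.0000
edge 4: (19,11)→(17.5,21)  cross = 19·21 − 17.5·11 = 206.5000; (r_i+r_j)·cross = 36.5·206.5000 = 7537.2500
edge 5: (17.5,21)→(14.5,32.5)  cross = 17.5·32.5 − 14.5·21 = 264.2500; (r_i+r_j)·cross = 32·264.2500 = 8456.0000
edge 6: (14.5,32.5)→(13.5,36)  cross = 14.5·36 − 13.5·32.5 = 83.2500; (r_i+r_j)·cross = 28·83.2500 = 2331.0000
edge 7: (13.5,36)→(9,32.5)  cross = 13.5·32.5 − 9·36 = 114.7500; (r_i+r_j)·cross = 22.5·114.7500 = 2581.8750
edge 8: (9,32.5)→(0.5,12)  cross = 9·12 − 0.5·32.5 = 91.7500; (r_i+r_j)·cross = 9.5·91.7500 = 871.6250
Σcross = 792.2500 → A = |Σcross|/2 = 396.1250 mm²
Σ(r_i+r_j)·cross = 24624.3750 → first moment M = |Σ|/6 = 4104.0625
R_c = M/A = 4104.0625/396.1250 = 10.3605 mm
θ = 150° = 2.617994 rad
V = θ·R_c·A = 2.617994·10.3605·396.1250 = 10744.410 mm³

Volume = 10744.410 mm³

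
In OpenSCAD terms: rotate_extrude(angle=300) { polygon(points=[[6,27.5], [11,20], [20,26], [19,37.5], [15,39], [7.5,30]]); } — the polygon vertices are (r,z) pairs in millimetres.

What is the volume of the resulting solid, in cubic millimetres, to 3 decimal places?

Volume = 11619.202 mm³

Profile (r,z), 6 vertices: (6,27.5) (11,20) (20,26) (19,37.5) (15,39) (7.5,30)
edge 0: (6,27.5)→(11,20)  cross = 6·20 − 11·27.5 = -182.5000; (r_i+r_j)·cross = 17·-182.5000 = -3102.5000
edge 1: (11,20)→(20,26)  cross = 11·26 − 20·20 = -114.0000; (r_i+r_j)·cross = 31·-114.0000 = -3534.0000
edge 2: (20,26)→(19,37.5)  cross = 20·37.5 − 19·26 = 256.0000; (r_i+r_j)·cross = 39·256.0000 = 9984.0000
edge 3: (19,37.5)→(15,39)  cross = 19·39 − 15·37.5 = 178.5000; (r_i+r_j)·cross = 34·178.5000 = 6069.0000
edge 4: (15,39)→(7.5,30)  cross = 15·30 − 7.5·39 = 157.5000; (r_i+r_j)·cross = 22.5·157.5000 = 3543.7500
edge 5: (7.5,30)→(6,27.5)  cross = 7.5·27.5 − 6·30 = 26.2500; (r_i+r_j)·cross = 13.5·26.2500 = 354.3750
Σcross = 321.7500 → A = |Σcross|/2 = 160.8750 mm²
Σ(r_i+r_j)·cross = 13314.6250 → first moment M = |Σ|/6 = 2219.1042
R_c = M/A = 2219.1042/160.8750 = 13.7940 mm
θ = 300° = 5.235988 rad
V = θ·R_c·A = 5.235988·13.7940·160.8750 = 11619.202 mm³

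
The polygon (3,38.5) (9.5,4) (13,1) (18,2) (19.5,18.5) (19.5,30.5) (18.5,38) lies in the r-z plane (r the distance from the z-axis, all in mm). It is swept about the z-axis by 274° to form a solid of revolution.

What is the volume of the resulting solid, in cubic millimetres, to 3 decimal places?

Volume = 27577.166 mm³

Profile (r,z), 7 vertices: (3,38.5) (9.5,4) (13,1) (18,2) (19.5,18.5) (19.5,30.5) (18.5,38)
edge 0: (3,38.5)→(9.5,4)  cross = 3·4 − 9.5·38.5 = -353.7500; (r_i+r_j)·cross = 12.5·-353.7500 = -4421.8750
edge 1: (9.5,4)→(13,1)  cross = 9.5·1 − 13·4 = -42.5000; (r_i+r_j)·cross = 22.5·-42.5000 = -956.2500
edge 2: (13,1)→(18,2)  cross = 13·2 − 18·1 = 8.0000; (r_i+r_j)·cross = 31·8.0000 = 248.0000
edge 3: (18,2)→(19.5,18.5)  cross = 18·18.5 − 19.5·2 = 294.0000; (r_i+r_j)·cross = 37.5·294.0000 = 11025.0000
edge 4: (19.5,18.5)→(19.5,30.5)  cross = 19.5·30.5 − 19.5·18.5 = 234.0000; (r_i+r_j)·cross = 39·234.0000 = 9126.0000
edge 5: (19.5,30.5)→(18.5,38)  cross = 19.5·38 − 18.5·30.5 = 176.7500; (r_i+r_j)·cross = 38·176.7500 = 6716.5000
edge 6: (18.5,38)→(3,38.5)  cross = 18.5·38.5 − 3·38 = 598.2500; (r_i+r_j)·cross = 21.5·598.2500 = 12862.3750
Σcross = 914.7500 → A = |Σcross|/2 = 457.3750 mm²
Σ(r_i+r_j)·cross = 34599.7500 → first moment M = |Σ|/6 = 5766.6250
R_c = M/A = 5766.6250/457.3750 = 12.6081 mm
θ = 274° = 4.782202 rad
V = θ·R_c·A = 4.782202·12.6081·457.3750 = 27577.166 mm³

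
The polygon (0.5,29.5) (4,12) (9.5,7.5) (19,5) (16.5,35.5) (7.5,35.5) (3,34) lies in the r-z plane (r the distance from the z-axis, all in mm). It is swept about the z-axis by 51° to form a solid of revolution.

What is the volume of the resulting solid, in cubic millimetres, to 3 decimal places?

Volume = 3879.134 mm³

Profile (r,z), 7 vertices: (0.5,29.5) (4,12) (9.5,7.5) (19,5) (16.5,35.5) (7.5,35.5) (3,34)
edge 0: (0.5,29.5)→(4,12)  cross = 0.5·12 − 4·29.5 = -112.0000; (r_i+r_j)·cross = 4.5·-112.0000 = -504.0000
edge 1: (4,12)→(9.5,7.5)  cross = 4·7.5 − 9.5·12 = -84.0000; (r_i+r_j)·cross = 13.5·-84.0000 = -1134.0000
edge 2: (9.5,7.5)→(19,5)  cross = 9.5·5 − 19·7.5 = -95.0000; (r_i+r_j)·cross = 28.5·-95.0000 = -2707.5000
edge 3: (19,5)→(16.5,35.5)  cross = 19·35.5 − 16.5·5 = 592.0000; (r_i+r_j)·cross = 35.5·592.0000 = 21016.0000
edge 4: (16.5,35.5)→(7.5,35.5)  cross = 16.5·35.5 − 7.5·35.5 = 319.5000; (r_i+r_j)·cross = 24·319.5000 = 7668.0000
edge 5: (7.5,35.5)→(3,34)  cross = 7.5·34 − 3·35.5 = 148.5000; (r_i+r_j)·cross = 10.5·148.5000 = 1559.2500
edge 6: (3,34)→(0.5,29.5)  cross = 3·29.5 − 0.5·34 = 71.5000; (r_i+r_j)·cross = 3.5·71.5000 = 250.2500
Σcross = 840.5000 → A = |Σcross|/2 = 420.2500 mm²
Σ(r_i+r_j)·cross = 26148.0000 → first moment M = |Σ|/6 = 4358.0000
R_c = M/A = 4358.0000/420.2500 = 10.3700 mm
θ = 51° = 0.890118 rad
V = θ·R_c·A = 0.890118·10.3700·420.2500 = 3879.134 mm³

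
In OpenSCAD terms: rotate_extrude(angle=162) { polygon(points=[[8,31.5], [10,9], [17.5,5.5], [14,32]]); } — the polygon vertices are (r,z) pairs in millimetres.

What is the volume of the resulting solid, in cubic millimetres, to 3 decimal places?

Volume = 5698.103 mm³

Profile (r,z), 4 vertices: (8,31.5) (10,9) (17.5,5.5) (14,32)
edge 0: (8,31.5)→(10,9)  cross = 8·9 − 10·31.5 = -243.0000; (r_i+r_j)·cross = 18·-243.0000 = -4374.0000
edge 1: (10,9)→(17.5,5.5)  cross = 10·5.5 − 17.5·9 = -102.5000; (r_i+r_j)·cross = 27.5·-102.5000 = -2818.7500
edge 2: (17.5,5.5)→(14,32)  cross = 17.5·32 − 14·5.5 = 483.0000; (r_i+r_j)·cross = 31.5·483.0000 = 15214.5000
edge 3: (14,32)→(8,31.5)  cross = 14·31.5 − 8·32 = 185.0000; (r_i+r_j)·cross = 22·185.0000 = 4070.0000
Σcross = 322.5000 → A = |Σcross|/2 = 161.2500 mm²
Σ(r_i+r_j)·cross = 12091.7500 → first moment M = |Σ|/6 = 2015.2917
R_c = M/A = 2015.2917/161.2500 = 12.4979 mm
θ = 162° = 2.827433 rad
V = θ·R_c·A = 2.827433·12.4979·161.2500 = 5698.103 mm³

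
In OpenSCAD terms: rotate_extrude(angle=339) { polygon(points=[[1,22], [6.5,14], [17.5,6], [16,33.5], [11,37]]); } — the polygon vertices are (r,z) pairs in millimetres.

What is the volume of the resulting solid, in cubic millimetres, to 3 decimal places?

Profile (r,z), 5 vertices: (1,22) (6.5,14) (17.5,6) (16,33.5) (11,37)
edge 0: (1,22)→(6.5,14)  cross = 1·14 − 6.5·22 = -129.0000; (r_i+r_j)·cross = 7.5·-129.0000 = -967.5000
edge 1: (6.5,14)→(17.5,6)  cross = 6.5·6 − 17.5·14 = -206.0000; (r_i+r_j)·cross = 24·-206.0000 = -4944.0000
edge 2: (17.5,6)→(16,33.5)  cross = 17.5·33.5 − 16·6 = 490.2500; (r_i+r_j)·cross = 33.5·490.2500 = 16423.3750
edge 3: (16,33.5)→(11,37)  cross = 16·37 − 11·33.5 = 223.5000; (r_i+r_j)·cross = 27·223.5000 = 6034.5000
edge 4: (11,37)→(1,22)  cross = 11·22 − 1·37 = 205.0000; (r_i+r_j)·cross = 12·205.0000 = 2460.0000
Σcross = 583.7500 → A = |Σcross|/2 = 291.8750 mm²
Σ(r_i+r_j)·cross = 19006.3750 → first moment M = |Σ|/6 = 3167.7292
R_c = M/A = 3167.7292/291.8750 = 10.8530 mm
θ = 339° = 5.916666 rad
V = θ·R_c·A = 5.916666·10.8530·291.8750 = 18742.396 mm³

Volume = 18742.396 mm³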